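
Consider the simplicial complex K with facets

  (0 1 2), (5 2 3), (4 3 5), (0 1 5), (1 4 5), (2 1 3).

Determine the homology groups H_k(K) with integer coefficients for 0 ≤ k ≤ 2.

Order the vertices as 0 < 1 < 2 < 3 < 4 < 5. Listing each simplex with vertices in this order, K has dimension 2 with simplices:

  0-simplices (6): [0], [1], [2], [3], [4], [5]
  1-simplices (12): [0,1], [0,2], [0,5], [1,2], [1,3], [1,4], [1,5], [2,3], [2,5], [3,4], [3,5], [4,5]
  2-simplices (6): [0,1,2], [0,1,5], [1,2,3], [1,4,5], [2,3,5], [3,4,5]

so the chain groups are C_0 ≅ Z^6, C_1 ≅ Z^12, C_2 ≅ Z^6.

Boundary ∂_1: C_1 → C_0 is given by ∂[p,q] = [q] − [p].
The 6×12 boundary matrix has rank 5 and Smith normal form diag(1,1,1,1,1).

Boundary ∂_2: C_2 → C_1 acts by ∂[p,q,r] = [q,r] − [p,r] + [p,q]. For instance
  ∂[1,4,5] = [4,5] − [1,5] + [1,4],
  ∂[3,4,5] = [4,5] − [3,5] + [3,4].
As a 12×6 matrix over Z this has rank 6, with invariant factors (1,1,1,1,1,1).

From H_k ≅ ker(∂_k) / im(∂_{k+1}) we obtain:

  H_0: rank C_0 − rank ∂_1 = 6 − 5 = 1, and the invariant factors of ∂_1 are all 1, so H_0 ≅ Z.
  H_1: rank ker ∂_1 − rank ∂_2 = (12 − 5) − 6 = 1, and the invariant factors of ∂_2 are all 1, so H_1 ≅ Z.
  H_2: rank ker ∂_2 − rank ∂_3 = (6 − 6) − 0 = 0, and there is no ∂_3, so H_2 ≅ 0.

H_0 = Z,  H_1 = Z,  H_2 = 0.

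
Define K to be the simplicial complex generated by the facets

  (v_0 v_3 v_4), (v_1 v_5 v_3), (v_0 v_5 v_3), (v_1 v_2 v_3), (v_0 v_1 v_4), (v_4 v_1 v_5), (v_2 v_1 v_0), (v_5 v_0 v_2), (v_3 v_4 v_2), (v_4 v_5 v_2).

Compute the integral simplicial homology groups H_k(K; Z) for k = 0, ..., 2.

H_0 ≅ Z,  H_1 ≅ Z/2Z,  H_2 = 0.

Order the vertices as v_0 < v_1 < v_2 < v_3 < v_4 < v_5. Listing each simplex with vertices in this order, K has dimension 2 with simplices:

  0-simplices (6): [v_0], [v_1], [v_2], [v_3], [v_4], [v_5]
  1-simplices (15): (15 of them)
  2-simplices (10): [v_0,v_1,v_2], [v_0,v_1,v_4], [v_0,v_2,v_5], [v_0,v_3,v_4], [v_0,v_3,v_5], [v_1,v_2,v_3], [v_1,v_3,v_5], [v_1,v_4,v_5], [v_2,v_3,v_4], [v_2,v_4,v_5]

so the chain groups are C_0 ≅ Z^6, C_1 ≅ Z^15, C_2 ≅ Z^10.

∂_1: C_1 → C_0 maps an edge to its endpoints' difference, ∂[p,q] = q − p.
The 6×15 boundary matrix has rank 5 and Smith normal form diag(1,1,1,1,1).

The boundary map ∂_2: C_2 → C_1 maps a triangle to the signed sum of its edges. For instance
  ∂[v_0,v_1,v_2] = [v_1,v_2] − [v_0,v_2] + [v_0,v_1],
  ∂[v_0,v_2,v_5] = [v_2,v_5] − [v_0,v_5] + [v_0,v_2].
The 15×10 boundary matrix has rank 10 and Smith normal form diag(1,1,1,1,1,1,1,1,1,2).

Reading off H_k = ker ∂_k / im ∂_{k+1}:

  H_0: rank C_0 − rank ∂_1 = 6 − 5 = 1, and the invariant factors of ∂_1 are all 1, so H_0 = Z.
  H_1: rank ker ∂_1 − rank ∂_2 = (15 − 5) − 10 = 0, and ∂_2 has invariant factor 2 > 1, so H_1 = Z/2Z.
  H_2: rank ker ∂_2 − rank ∂_3 = (10 − 10) − 0 = 0, and there is no ∂_3, so H_2 = 0.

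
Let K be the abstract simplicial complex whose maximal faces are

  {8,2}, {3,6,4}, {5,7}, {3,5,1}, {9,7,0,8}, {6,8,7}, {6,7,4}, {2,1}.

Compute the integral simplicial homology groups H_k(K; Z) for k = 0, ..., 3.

Take the total order 0 < 1 < 2 < 3 < 4 < 5 < 6 < 7 < 8 < 9 on the vertex set. Then K (dimension 3) consists of the simplices:

  0-simplices (10): [0], [1], [2], [3], [4], [5], [6], [7], [8], [9]
  1-simplices (18): [0,7], [0,8], [0,9], [1,2], [1,3], [1,5], [2,8], [3,4], [3,5], [3,6], [4,6], [4,7], [5,7], [6,7], [6,8], [7,8], [7,9], [8,9]
  2-simplices (8): [0,7,8], [0,7,9], [0,8,9], [1,3,5], [3,4,6], [4,6,7], [6,7,8], [7,8,9]
  3-simplices (1): [0,7,8,9]

giving chain groups C_0 ≅ Z^10, C_1 ≅ Z^18, C_2 ≅ Z^8, C_3 ≅ Z^1.

The boundary map ∂_1: C_1 → C_0 is given by ∂[p,q] = [q] − [p]. For instance
  ∂[1,5] = [5] − [1].
The 10×18 boundary matrix has rank 9 and Smith normal form diag(1,1,1,1,1,1,1,1,1).

Boundary ∂_2: C_2 → C_1 maps a triangle to the signed sum of its edges. For instance
  ∂[0,8,9] = [8,9] − [0,9] + [0,8],
  ∂[7,8,9] = [8,9] − [7,9] + [7,8].
This gives a 18×8 integer matrix of rank 7; reducing to Smith normal form yields diagonal entries (1,1,1,1,1,1,1).

Boundary ∂_3: C_3 → C_2 sends each 3-simplex σ to the alternating sum Σ_i (−1)^i (σ with its i-th vertex removed). For instance
  ∂[0,7,8,9] = [7,8,9] − [0,8,9] + [0,7,9] − [0,7,8].
The resulting 8×1 matrix has rank 1, and its Smith normal form has invariant factors (1).

Reading off H_k = ker ∂_k / im ∂_{k+1}:

  H_0: rank C_0 − rank ∂_1 = 10 − 9 = 1, and the invariant factors of ∂_1 are all 1, so H_0 ≅ Z.
  H_1: rank ker ∂_1 − rank ∂_2 = (18 − 9) − 7 = 2, and the invariant factors of ∂_2 are all 1, so H_1 ≅ Z^2.
  H_2: rank ker ∂_2 − rank ∂_3 = (8 − 7) − 1 = 0, and the invariant factors of ∂_3 are all 1, so H_2 ≅ 0.
  H_3: rank ker ∂_3 − rank ∂_4 = (1 − 1) − 0 = 0, and there is no ∂_4, so H_3 ≅ 0.

H_0 = Z,  H_1 = Z^2,  H_2 = 0,  H_3 = 0.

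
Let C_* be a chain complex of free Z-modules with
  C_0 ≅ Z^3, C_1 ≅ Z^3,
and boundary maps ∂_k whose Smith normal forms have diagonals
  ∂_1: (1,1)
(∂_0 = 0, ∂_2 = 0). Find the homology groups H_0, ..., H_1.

H_0: b_0 = 3 − 0 − 2 = 1; torsion from ∂_1 factors > 1: none. So H_0 ≅ Z.
H_1: b_1 = 3 − 2 − 0 = 1; torsion from ∂_2 factors > 1: none. So H_1 ≅ Z.

H_0 ≅ Z,  H_1 ≅ Z.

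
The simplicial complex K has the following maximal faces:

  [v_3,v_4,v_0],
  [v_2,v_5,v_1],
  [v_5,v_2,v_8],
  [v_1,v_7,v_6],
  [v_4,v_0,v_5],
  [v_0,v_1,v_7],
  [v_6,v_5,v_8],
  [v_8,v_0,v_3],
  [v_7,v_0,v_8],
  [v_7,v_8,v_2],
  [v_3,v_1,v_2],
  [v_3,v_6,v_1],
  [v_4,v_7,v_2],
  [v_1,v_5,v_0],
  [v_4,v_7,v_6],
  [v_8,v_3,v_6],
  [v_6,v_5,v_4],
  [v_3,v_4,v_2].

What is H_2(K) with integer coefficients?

Take the total order v_0 < v_1 < v_2 < v_3 < v_4 < v_5 < v_6 < v_7 < v_8 on the vertex set. Then K (dimension 2) consists of the simplices:

  0-simplices (9): [v_0], [v_1], [v_2], [v_3], [v_4], [v_5], [v_6], [v_7], [v_8]
  1-simplices (27): (27 of them)
  2-simplices (18): (18 of them)

so the chain groups are C_0 ≅ Z^9, C_1 ≅ Z^27, C_2 ≅ Z^18.

The boundary map ∂_1: C_1 → C_0 is given by ∂[p,q] = [q] − [p]. For instance
  ∂[v_1,v_5] = [v_5] − [v_1].
As a 9×27 matrix over Z this has rank 8, with invariant factors (1,1,1,1,1,1,1,1).

The boundary map ∂_2: C_2 → C_1 sends each 2-simplex [p,q,r] to [q,r] − [p,r] + [p,q]. For instance
  ∂[v_2,v_5,v_8] = [v_5,v_8] − [v_2,v_8] + [v_2,v_5],
  ∂[v_0,v_7,v_8] = [v_7,v_8] − [v_0,v_8] + [v_0,v_7].
The resulting 27×18 matrix has rank 17, and its Smith normal form has invariant factors (1,1,1,1,1,1,1,1,1,1,1,1,1,1,1,1,1).

Now H_k = ker ∂_k / im ∂_{k+1}, so:

  H_2: rank ker ∂_2 − rank ∂_3 = (18 − 17) − 0 = 1, and there is no ∂_3, so H_2 = Z.

(K is a triangulation of the torus T^2.)

H_2 = Z.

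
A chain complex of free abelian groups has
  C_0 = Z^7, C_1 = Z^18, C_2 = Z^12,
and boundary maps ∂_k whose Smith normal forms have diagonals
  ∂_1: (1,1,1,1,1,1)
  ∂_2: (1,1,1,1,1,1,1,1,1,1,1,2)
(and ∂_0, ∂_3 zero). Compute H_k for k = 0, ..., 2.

H_0 = Z,  H_1 = Z/2,  H_2 = 0.

H_0: b_0 = 7 − 0 − 6 = 1; torsion from ∂_1 factors > 1: none. So H_0 = Z.
H_1: b_1 = 18 − 6 − 12 = 0; torsion from ∂_2 factors > 1: [2]. So H_1 = Z/2.
H_2: b_2 = 12 − 12 − 0 = 0; torsion from ∂_3 factors > 1: none. So H_2 = 0.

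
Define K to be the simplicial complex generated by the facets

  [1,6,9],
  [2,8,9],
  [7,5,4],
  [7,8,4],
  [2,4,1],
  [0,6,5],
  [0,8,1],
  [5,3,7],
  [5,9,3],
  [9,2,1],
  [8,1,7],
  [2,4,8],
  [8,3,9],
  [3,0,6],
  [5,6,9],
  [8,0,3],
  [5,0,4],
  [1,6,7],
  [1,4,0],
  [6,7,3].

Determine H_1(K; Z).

Order the vertices as 0 < 1 < 2 < 3 < 4 < 5 < 6 < 7 < 8 < 9. Listing each simplex with vertices in this order, K has dimension 2 with simplices:

  0-simplices (10): [0], [1], [2], [3], [4], [5], [6], [7], [8], [9]
  1-simplices (30): (30 of them)
  2-simplices (20): (20 of them)

Hence C_0 ≅ Z^10, C_1 ≅ Z^30, C_2 ≅ Z^20.

Boundary ∂_1: C_1 → C_0 sends each edge [p,q] (with p < q) to q − p. For instance
  ∂[3,7] = [7] − [3].
As a 10×30 matrix over Z this has rank 9, with invariant factors (1,1,1,1,1,1,1,1,1).

The boundary map ∂_2: C_2 → C_1 maps a triangle to the signed sum of its edges. For instance
  ∂[2,4,8] = [4,8] − [2,8] + [2,4],
  ∂[1,2,4] = [2,4] − [1,4] + [1,2].
The 30×20 boundary matrix has rank 20 and Smith normal form diag(1,1,1,1,1,1,1,1,1,1,1,1,1,1,1,1,1,1,1,2).

From H_k ≅ ker(∂_k) / im(∂_{k+1}) we obtain:

  H_1: rank ker ∂_1 − rank ∂_2 = (30 − 9) − 20 = 1, and ∂_2 has invariant factor 2 > 1, so H_1 = Z ⊕ Z_2.

(K is a triangulation of the Klein bottle.)

H_1 ≅ Z ⊕ Z_2.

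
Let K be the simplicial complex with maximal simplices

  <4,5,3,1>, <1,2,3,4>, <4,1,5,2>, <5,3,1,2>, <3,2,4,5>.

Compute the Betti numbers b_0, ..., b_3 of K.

b_0 = 1, b_1 = 0, b_2 = 0, b_3 = 1.

We work with the vertex ordering 1 < 2 < 3 < 4 < 5. The simplices of K, each written with vertices in increasing order, are:

  0-simplices (5): [1], [2], [3], [4], [5]
  1-simplices (10): [1,2], [1,3], [1,4], [1,5], [2,3], [2,4], [2,5], [3,4], [3,5], [4,5]
  2-simplices (10): [1,2,3], [1,2,4], [1,2,5], [1,3,4], [1,3,5], [1,4,5], [2,3,4], [2,3,5], [2,4,5], [3,4,5]
  3-simplices (5): [1,2,3,4], [1,2,3,5], [1,2,4,5], [1,3,4,5], [2,3,4,5]

so the chain groups are C_0 ≅ Z^5, C_1 ≅ Z^10, C_2 ≅ Z^10, C_3 ≅ Z^5.

∂_1: C_1 → C_0 maps an edge to its endpoints' difference, ∂[p,q] = q − p. For instance
  ∂[1,3] = [3] − [1].
As a 5×10 matrix over Z this has rank 4, with invariant factors (1,1,1,1).

∂_2: C_2 → C_1 maps a triangle to the signed sum of its edges. For instance
  ∂[3,4,5] = [4,5] − [3,5] + [3,4],
  ∂[1,4,5] = [4,5] − [1,5] + [1,4].
The resulting 10×10 matrix has rank 6, and its Smith normal form has invariant factors (1,1,1,1,1,1).

∂_3: C_3 → C_2 sends each 3-simplex σ to the alternating sum Σ_i (−1)^i (σ with its i-th vertex removed). For instance
  ∂[1,3,4,5] = [3,4,5] − [1,4,5] + [1,3,5] − [1,3,4],
  ∂[1,2,3,4] = [2,3,4] − [1,3,4] + [1,2,4] − [1,2,3].
As a 10×5 matrix over Z this has rank 4, with invariant factors (1,1,1,1).

Now H_k = ker ∂_k / im ∂_{k+1}, so:

  H_0: rank C_0 − rank ∂_1 = 5 − 4 = 1, and the invariant factors of ∂_1 are all 1, so H_0 = Z.
  H_1: rank ker ∂_1 − rank ∂_2 = (10 − 4) − 6 = 0, and the invariant factors of ∂_2 are all 1, so H_1 = 0.
  H_2: rank ker ∂_2 − rank ∂_3 = (10 − 6) − 4 = 0, and the invariant factors of ∂_3 are all 1, so H_2 = 0.
  H_3: rank ker ∂_3 − rank ∂_4 = (5 − 4) − 0 = 1, and there is no ∂_4, so H_3 = Z.

As a check, the Euler characteristic is 5 − 10 + 10 − 5 = 0, which agrees with 1 − 0 + 0 − 1 = 0.
(K is a triangulation of the 3-sphere S^3.)

Hence the Betti numbers are b_0 = 1, b_1 = 0, b_2 = 0, b_3 = 1.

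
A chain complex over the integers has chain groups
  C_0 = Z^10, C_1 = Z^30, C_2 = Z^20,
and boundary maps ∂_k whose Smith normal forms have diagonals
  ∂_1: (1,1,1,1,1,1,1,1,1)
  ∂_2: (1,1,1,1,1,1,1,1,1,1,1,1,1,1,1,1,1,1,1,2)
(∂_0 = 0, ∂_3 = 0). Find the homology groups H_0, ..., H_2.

H_0: b_0 = 10 − 0 − 9 = 1; torsion from ∂_1 factors > 1: none. So H_0 = Z.
H_1: b_1 = 30 − 9 − 20 = 1; torsion from ∂_2 factors > 1: [2]. So H_1 = Z ⊕ Z/2Z.
H_2: b_2 = 20 − 20 − 0 = 0; torsion from ∂_3 factors > 1: none. So H_2 = 0.

H_0 = Z,  H_1 = Z ⊕ Z/2Z,  H_2 = 0.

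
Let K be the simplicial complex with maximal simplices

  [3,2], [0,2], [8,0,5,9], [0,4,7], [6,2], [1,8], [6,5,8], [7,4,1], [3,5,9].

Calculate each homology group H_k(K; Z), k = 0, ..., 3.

Fix the vertex order 0 < 1 < 2 < 3 < 4 < 5 < 6 < 7 < 8 < 9 and write every simplex with vertices in increasing order. Then dim K = 3 and the simplices of K are:

  0-simplices (10): [0], [1], [2], [3], [4], [5], [6], [7], [8], [9]
  1-simplices (19): [0,2], [0,4], [0,5], [0,7], [0,8], [0,9], [1,4], [1,7], [1,8], [2,3], [2,6], [3,5], [3,9], [4,7], [5,6], [5,8], [5,9], [6,8], [8,9]
  2-simplices (8): [0,4,7], [0,5,8], [0,5,9], [0,8,9], [1,4,7], [3,5,9], [5,6,8], [5,8,9]
  3-simplices (1): [0,5,8,9]

giving chain groups C_0 ≅ Z^10, C_1 ≅ Z^19, C_2 ≅ Z^8, C_3 ≅ Z^1.

Boundary ∂_1: C_1 → C_0 is given by ∂[p,q] = [q] − [p].
This gives a 10×19 integer matrix of rank 9; reducing to Smith normal form yields diagonal entries (1,1,1,1,1,1,1,1,1).

∂_2: C_2 → C_1 maps a triangle to the signed sum of its edges. For instance
  ∂[0,5,9] = [5,9] − [0,9] + [0,5],
  ∂[0,5,8] = [5,8] − [0,8] + [0,5].
The resulting 19×8 matrix has rank 7, and its Smith normal form has invariant factors (1,1,1,1,1,1,1).

Boundary ∂_3: C_3 → C_2 sends each 3-simplex σ to the alternating sum Σ_i (−1)^i (σ with its i-th vertex removed). For instance
  ∂[0,5,8,9] = [5,8,9] − [0,8,9] + [0,5,9] − [0,5,8].
The resulting 8×1 matrix has rank 1, and its Smith normal form has invariant factors (1).

From H_k ≅ ker(∂_k) / im(∂_{k+1}) we obtain:

  H_0: rank C_0 − rank ∂_1 = 10 − 9 = 1, and the invariant factors of ∂_1 are all 1, so H_0 = Z.
  H_1: rank ker ∂_1 − rank ∂_2 = (19 − 9) − 7 = 3, and the invariant factors of ∂_2 are all 1, so H_1 = Z^3.
  H_2: rank ker ∂_2 − rank ∂_3 = (8 − 7) − 1 = 0, and the invariant factors of ∂_3 are all 1, so H_2 = 0.
  H_3: rank ker ∂_3 − rank ∂_4 = (1 − 1) − 0 = 0, and there is no ∂_4, so H_3 = 0.

H_0 = Z,  H_1 = Z^3,  H_2 = 0,  H_3 = 0.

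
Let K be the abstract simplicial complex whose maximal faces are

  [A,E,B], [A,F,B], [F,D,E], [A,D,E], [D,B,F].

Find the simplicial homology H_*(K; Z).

We work with the vertex ordering A < B < D < E < F. The simplices of K, each written with vertices in increasing order, are:

  0-simplices (5): A, B, D, E, F
  1-simplices (10): AB, AD, AE, AF, BD, BE, BF, DE, DF, EF
  2-simplices (5): ABE, ABF, ADE, BDF, DEF

Hence C_0 ≅ Z^5, C_1 ≅ Z^10, C_2 ≅ Z^5.

Boundary ∂_1: C_1 → C_0 sends each edge [p,q] (with p < q) to q − p. For instance
  ∂AD = D − A.
This gives a 5×10 integer matrix of rank 4; reducing to Smith normal form yields diagonal entries (1,1,1,1).

Boundary ∂_2: C_2 → C_1 maps a triangle to the signed sum of its edges. For instance
  ∂BDF = DF − BF + BD,
  ∂ADE = DE − AE + AD.
This gives a 10×5 integer matrix of rank 5; reducing to Smith normal form yields diagonal entries (1,1,1,1,1).

Reading off H_k = ker ∂_k / im ∂_{k+1}:

  H_0: rank C_0 − rank ∂_1 = 5 − 4 = 1, and the invariant factors of ∂_1 are all 1, so H_0 ≅ Z.
  H_1: rank ker ∂_1 − rank ∂_2 = (10 − 4) − 5 = 1, and the invariant factors of ∂_2 are all 1, so H_1 ≅ Z.
  H_2: rank ker ∂_2 − rank ∂_3 = (5 − 5) − 0 = 0, and there is no ∂_3, so H_2 ≅ 0.

H_0 ≅ Z,  H_1 ≅ Z,  H_2 = 0.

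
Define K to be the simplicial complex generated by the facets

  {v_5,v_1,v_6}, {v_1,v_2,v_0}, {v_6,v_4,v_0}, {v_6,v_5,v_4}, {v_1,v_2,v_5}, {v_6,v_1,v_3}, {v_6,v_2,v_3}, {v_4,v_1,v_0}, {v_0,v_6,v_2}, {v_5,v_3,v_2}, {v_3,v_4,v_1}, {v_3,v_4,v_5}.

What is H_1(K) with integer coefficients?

H_1 ≅ Z/2.

Take the total order v_0 < v_1 < v_2 < v_3 < v_4 < v_5 < v_6 on the vertex set. Then K (dimension 2) consists of the simplices:

  0-simplices (7): [v_0], [v_1], [v_2], [v_3], [v_4], [v_5], [v_6]
  1-simplices (18): (18 of them)
  2-simplices (12): (12 of them)

giving chain groups C_0 ≅ Z^7, C_1 ≅ Z^18, C_2 ≅ Z^12.

Boundary ∂_1: C_1 → C_0 is given by ∂[p,q] = [q] − [p].
The resulting 7×18 matrix has rank 6, and its Smith normal form has invariant factors (1,1,1,1,1,1).

Boundary ∂_2: C_2 → C_1 acts by ∂[p,q,r] = [q,r] − [p,r] + [p,q]. For instance
  ∂[v_0,v_1,v_2] = [v_1,v_2] − [v_0,v_2] + [v_0,v_1],
  ∂[v_1,v_3,v_4] = [v_3,v_4] − [v_1,v_4] + [v_1,v_3].
The resulting 18×12 matrix has rank 12, and its Smith normal form has invariant factors (1,1,1,1,1,1,1,1,1,1,1,2).

Computing H_k = (kernel of ∂_k) / (image of ∂_{k+1}):

  H_1: rank ker ∂_1 − rank ∂_2 = (18 − 6) − 12 = 0, and ∂_2 has invariant factor 2 > 1, so H_1 = Z/2.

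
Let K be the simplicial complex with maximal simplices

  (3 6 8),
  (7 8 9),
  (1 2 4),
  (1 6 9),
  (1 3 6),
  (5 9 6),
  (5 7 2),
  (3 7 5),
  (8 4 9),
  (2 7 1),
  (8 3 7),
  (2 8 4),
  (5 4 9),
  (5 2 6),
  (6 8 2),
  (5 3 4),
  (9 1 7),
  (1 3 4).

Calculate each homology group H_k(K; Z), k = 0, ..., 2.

We work with the vertex ordering 1 < 2 < 3 < 4 < 5 < 6 < 7 < 8 < 9. The simplices of K, each written with vertices in increasing order, are:

  0-simplices (9): [1], [2], [3], [4], [5], [6], [7], [8], [9]
  1-simplices (27): (27 of them)
  2-simplices (18): [1,2,4], [1,2,7], [1,3,4], [1,3,6], [1,6,9], [1,7,9], [2,4,8], [2,5,6], [2,5,7], [2,6,8], [3,4,5], [3,5,7], [3,6,8], [3,7,8], [4,5,9], [4,8,9], [5,6,9], [7,8,9]

so the chain groups are C_0 ≅ Z^9, C_1 ≅ Z^27, C_2 ≅ Z^18.

Boundary ∂_1: C_1 → C_0 is given by ∂[p,q] = [q] − [p]. For instance
  ∂[4,8] = [8] − [4].
The resulting 9×27 matrix has rank 8, and its Smith normal form has invariant factors (1,1,1,1,1,1,1,1).

∂_2: C_2 → C_1 acts by ∂[p,q,r] = [q,r] − [p,r] + [p,q]. For instance
  ∂[2,5,7] = [5,7] − [2,7] + [2,5],
  ∂[1,2,4] = [2,4] − [1,4] + [1,2].
The 27×18 boundary matrix has rank 17 and Smith normal form diag(1,1,1,1,1,1,1,1,1,1,1,1,1,1,1,1,1).

Now H_k = ker ∂_k / im ∂_{k+1}, so:

  H_0: rank C_0 − rank ∂_1 = 9 − 8 = 1, and the invariant factors of ∂_1 are all 1, so H_0 ≅ Z.
  H_1: rank ker ∂_1 − rank ∂_2 = (27 − 8) − 17 = 2, and the invariant factors of ∂_2 are all 1, so H_1 ≅ Z^2.
  H_2: rank ker ∂_2 − rank ∂_3 = (18 − 17) − 0 = 1, and there is no ∂_3, so H_2 ≅ Z.

As a check, the Euler characteristic is 9 − 27 + 18 = 0, which agrees with 1 − 2 + 1 = 0.

H_0 = Z,  H_1 = Z^2,  H_2 = Z.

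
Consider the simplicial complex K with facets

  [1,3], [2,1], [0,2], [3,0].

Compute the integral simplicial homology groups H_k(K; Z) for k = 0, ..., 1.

H_0 = Z,  H_1 = Z.

Take the total order 0 < 1 < 2 < 3 on the vertex set. Then K (dimension 1) consists of the simplices:

  0-simplices (4): [0], [1], [2], [3]
  1-simplices (4): [0,2], [0,3], [1,2], [1,3]

giving chain groups C_0 ≅ Z^4, C_1 ≅ Z^4.

The boundary map ∂_1: C_1 → C_0 maps an edge to its endpoints' difference, ∂[p,q] = q − p. For instance
  ∂[1,3] = [3] − [1].
The 4×4 boundary matrix has rank 3 and Smith normal form diag(1,1,1).

From H_k ≅ ker(∂_k) / im(∂_{k+1}) we obtain:

  H_0: rank C_0 − rank ∂_1 = 4 − 3 = 1, and the invariant factors of ∂_1 are all 1, so H_0 = Z.
  H_1: rank ker ∂_1 − rank ∂_2 = (4 − 3) − 0 = 1, and there is no ∂_2, so H_1 = Z.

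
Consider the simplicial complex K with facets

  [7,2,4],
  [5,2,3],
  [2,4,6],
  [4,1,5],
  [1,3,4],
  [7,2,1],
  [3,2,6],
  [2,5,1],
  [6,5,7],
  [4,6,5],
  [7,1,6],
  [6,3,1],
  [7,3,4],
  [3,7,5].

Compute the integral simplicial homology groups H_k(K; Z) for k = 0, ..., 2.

We work with the vertex ordering 1 < 2 < 3 < 4 < 5 < 6 < 7. The simplices of K, each written with vertices in increasing order, are:

  0-simplices (7): [1], [2], [3], [4], [5], [6], [7]
  1-simplices (21): [1,2], [1,3], [1,4], [1,5], [1,6], [1,7], [2,3], [2,4], [2,5], [2,6], [2,7], [3,4], [3,5], [3,6], [3,7], [4,5], [4,6], [4,7], [5,6], [5,7], [6,7]
  2-simplices (14): [1,2,5], [1,2,7], [1,3,4], [1,3,6], [1,4,5], [1,6,7], [2,3,5], [2,3,6], [2,4,6], [2,4,7], [3,4,7], [3,5,7], [4,5,6], [5,6,7]

Hence C_0 ≅ Z^7, C_1 ≅ Z^21, C_2 ≅ Z^14.

The boundary map ∂_1: C_1 → C_0 maps an edge to its endpoints' difference, ∂[p,q] = q − p.
The resulting 7×21 matrix has rank 6, and its Smith normal form has invariant factors (1,1,1,1,1,1).

∂_2: C_2 → C_1 sends each 2-simplex [p,q,r] to [q,r] − [p,r] + [p,q]. For instance
  ∂[1,2,5] = [2,5] − [1,5] + [1,2],
  ∂[3,4,7] = [4,7] − [3,7] + [3,4].
The 21×14 boundary matrix has rank 13 and Smith normal form diag(1,1,1,1,1,1,1,1,1,1,1,1,1).

Computing H_k = (kernel of ∂_k) / (image of ∂_{k+1}):

  H_0: rank C_0 − rank ∂_1 = 7 − 6 = 1, and the invariant factors of ∂_1 are all 1, so H_0 = Z.
  H_1: rank ker ∂_1 − rank ∂_2 = (21 − 6) − 13 = 2, and the invariant factors of ∂_2 are all 1, so H_1 = Z^2.
  H_2: rank ker ∂_2 − rank ∂_3 = (14 − 13) − 0 = 1, and there is no ∂_3, so H_2 = Z.

(K is a triangulation of the torus T^2.)

H_0 ≅ Z,  H_1 ≅ Z^2,  H_2 ≅ Z.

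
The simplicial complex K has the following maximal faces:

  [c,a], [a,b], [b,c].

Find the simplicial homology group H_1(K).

Fix the vertex order a < b < c and write every simplex with vertices in increasing order. Then dim K = 1 and the simplices of K are:

  0-simplices (3): a, b, c
  1-simplices (3): ab, ac, bc

so the chain groups are C_0 ≅ Z^3, C_1 ≅ Z^3.

Boundary ∂_1: C_1 → C_0 maps an edge to its endpoints' difference, ∂[p,q] = q − p. For instance
  ∂bc = c − b.
This gives a 3×3 integer matrix of rank 2; reducing to Smith normal form yields diagonal entries (1,1).

From H_k ≅ ker(∂_k) / im(∂_{k+1}) we obtain:

  H_1: rank ker ∂_1 − rank ∂_2 = (3 − 2) − 0 = 1, and there is no ∂_2, so H_1 = Z.

H_1 = Z.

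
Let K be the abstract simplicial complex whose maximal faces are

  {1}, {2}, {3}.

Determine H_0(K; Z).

Take the total order 1 < 2 < 3 on the vertex set. Then K (dimension 0) consists of the simplices:

  0-simplices (3): [1], [2], [3]

Hence C_0 ≅ Z^3.

Now H_k = ker ∂_k / im ∂_{k+1}, so:

  H_0: rank C_0 − rank ∂_1 = 3 − 0 = 3, and there is no ∂_1, so H_0 ≅ Z^3.

H_0 = Z^3.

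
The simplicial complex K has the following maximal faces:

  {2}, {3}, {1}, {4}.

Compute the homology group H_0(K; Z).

H_0 = Z^4.

Order the vertices as 1 < 2 < 3 < 4. Listing each simplex with vertices in this order, K has dimension 0 with simplices:

  0-simplices (4): [1], [2], [3], [4]

so the chain groups are C_0 ≅ Z^4.

Computing H_k = (kernel of ∂_k) / (image of ∂_{k+1}):

  H_0: rank C_0 − rank ∂_1 = 4 − 0 = 4, and there is no ∂_1, so H_0 = Z^4.

(K is a triangulation of a set of 4 points.)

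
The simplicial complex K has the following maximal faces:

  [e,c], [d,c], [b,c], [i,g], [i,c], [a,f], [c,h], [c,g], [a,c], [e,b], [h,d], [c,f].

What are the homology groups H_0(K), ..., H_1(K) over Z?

We work with the vertex ordering a < b < c < d < e < f < g < h < i. The simplices of K, each written with vertices in increasing order, are:

  0-simplices (9): a, b, c, d, e, f, g, h, i
  1-simplices (12): ac, af, bc, be, cd, ce, cf, cg, ch, ci, dh, gi

Hence C_0 ≅ Z^9, C_1 ≅ Z^12.

Boundary ∂_1: C_1 → C_0 sends each edge [p,q] (with p < q) to q − p.
The 9×12 boundary matrix has rank 8 and Smith normal form diag(1,1,1,1,1,1,1,1).

Now H_k = ker ∂_k / im ∂_{k+1}, so:

  H_0: rank C_0 − rank ∂_1 = 9 − 8 = 1, and the invariant factors of ∂_1 are all 1, so H_0 = Z.
  H_1: rank ker ∂_1 − rank ∂_2 = (12 − 8) − 0 = 4, and there is no ∂_2, so H_1 = Z^4.

(K is a triangulation of a wedge of 4 circles.)

H_0 = Z,  H_1 = Z^4.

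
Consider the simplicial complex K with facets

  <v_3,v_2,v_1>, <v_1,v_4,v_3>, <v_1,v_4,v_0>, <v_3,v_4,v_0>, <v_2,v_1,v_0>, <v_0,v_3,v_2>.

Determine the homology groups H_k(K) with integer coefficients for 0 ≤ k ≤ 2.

H_0 = Z,  H_1 = 0,  H_2 = Z.

K has 5 vertices, 9 edges, 6 triangles.
rank ∂_0 = 0, rank ∂_1 = 4 ⇒ b_0 = 5 − 0 − 4 = 1; all invariant factors of ∂_1 are 1 so no torsion. So H_0 ≅ Z.
rank ∂_1 = 4, rank ∂_2 = 5 ⇒ b_1 = 9 − 4 − 5 = 0; all invariant factors of ∂_2 are 1 so no torsion. So H_1 ≅ 0.
rank ∂_2 = 5, rank ∂_3 = 0 ⇒ b_2 = 6 − 5 − 0 = 1. So H_2 ≅ Z.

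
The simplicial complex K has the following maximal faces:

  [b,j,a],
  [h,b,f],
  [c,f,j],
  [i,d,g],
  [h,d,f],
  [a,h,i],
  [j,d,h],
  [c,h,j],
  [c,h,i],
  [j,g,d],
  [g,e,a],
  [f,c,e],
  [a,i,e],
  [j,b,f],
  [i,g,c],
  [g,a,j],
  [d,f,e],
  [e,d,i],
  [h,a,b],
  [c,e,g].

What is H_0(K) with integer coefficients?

H_0 ≅ Z.

Take the total order a < b < c < d < e < f < g < h < i < j on the vertex set. Then K (dimension 2) consists of the simplices:

  0-simplices (10): a, b, c, d, e, f, g, h, i, j
  1-simplices (30): ab, ae, ag, ah, ai, aj, bf, bh, bj, ce, cf, cg, ch, ci, cj, de, df, dg, dh, di, dj, ef, eg, ei, fh, fj, gi, gj, hi, hj
  2-simplices (20): abh, abj, aeg, aei, agj, ahi, bfh, bfj, cef, ceg, cfj, cgi, chi, chj, def, dei, dfh, dgi, dgj, dhj

giving chain groups C_0 ≅ Z^10, C_1 ≅ Z^30, C_2 ≅ Z^20.

Boundary ∂_1: C_1 → C_0 sends each edge [p,q] (with p < q) to q − p. For instance
  ∂dg = g − d.
As a 10×30 matrix over Z this has rank 9, with invariant factors (1,1,1,1,1,1,1,1,1).

Boundary ∂_2: C_2 → C_1 sends each 2-simplex [p,q,r] to [q,r] − [p,r] + [p,q]. For instance
  ∂ceg = eg − cg + ce,
  ∂dei = ei − di + de.
As a 30×20 matrix over Z this has rank 20, with invariant factors (1,1,1,1,1,1,1,1,1,1,1,1,1,1,1,1,1,1,1,2).

Reading off H_k = ker ∂_k / im ∂_{k+1}:

  H_0: rank C_0 − rank ∂_1 = 10 − 9 = 1, and the invariant factors of ∂_1 are all 1, so H_0 = Z.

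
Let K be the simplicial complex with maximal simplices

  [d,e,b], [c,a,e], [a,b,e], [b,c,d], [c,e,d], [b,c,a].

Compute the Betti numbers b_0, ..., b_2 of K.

b_0 = 1, b_1 = 0, b_2 = 1.

Order the vertices as a < b < c < d < e. Listing each simplex with vertices in this order, K has dimension 2 with simplices:

  0-simplices (5): a, b, c, d, e
  1-simplices (9): ab, ac, ae, bc, bd, be, cd, ce, de
  2-simplices (6): abc, abe, ace, bcd, bde, cde

Hence C_0 ≅ Z^5, C_1 ≅ Z^9, C_2 ≅ Z^6.

∂_1: C_1 → C_0 is given by ∂[p,q] = [q] − [p]. For instance
  ∂ac = c − a.
As a 5×9 matrix over Z this has rank 4, with invariant factors (1,1,1,1).

The boundary map ∂_2: C_2 → C_1 sends each 2-simplex [p,q,r] to [q,r] − [p,r] + [p,q]. For instance
  ∂cde = de − ce + cd,
  ∂abe = be − ae + ab.
This gives a 9×6 integer matrix of rank 5; reducing to Smith normal form yields diagonal entries (1,1,1,1,1).

Reading off H_k = ker ∂_k / im ∂_{k+1}:

  H_0: rank C_0 − rank ∂_1 = 5 − 4 = 1, and the invariant factors of ∂_1 are all 1, so H_0 = Z.
  H_1: rank ker ∂_1 − rank ∂_2 = (9 − 4) − 5 = 0, and the invariant factors of ∂_2 are all 1, so H_1 = 0.
  H_2: rank ker ∂_2 − rank ∂_3 = (6 − 5) − 0 = 1, and there is no ∂_3, so H_2 = Z.

As a check, the Euler characteristic is 5 − 9 + 6 = 2, which agrees with 1 − 0 + 1 = 2.
(K is a triangulation of the 2-sphere S^2.)

Hence the Betti numbers are b_0 = 1, b_1 = 0, b_2 = 1.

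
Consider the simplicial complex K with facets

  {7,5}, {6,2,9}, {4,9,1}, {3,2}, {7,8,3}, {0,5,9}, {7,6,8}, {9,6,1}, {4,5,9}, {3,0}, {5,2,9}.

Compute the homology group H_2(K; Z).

K has 10 vertices, 20 edges, 8 triangles.
rank ∂_2 = 8, rank ∂_3 = 0 ⇒ b_2 = 8 − 8 − 0 = 0. So H_2 = 0.

H_2 = 0.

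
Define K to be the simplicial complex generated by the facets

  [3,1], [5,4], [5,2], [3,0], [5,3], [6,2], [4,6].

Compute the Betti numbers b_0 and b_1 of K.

b_0 = 1, b_1 = 1.

K has 7 vertices, 7 edges.
rank ∂_0 = 0, rank ∂_1 = 6 ⇒ b_0 = 7 − 0 − 6 = 1; all invariant factors of ∂_1 are 1 so no torsion. So H_0 ≅ Z.
rank ∂_1 = 6, rank ∂_2 = 0 ⇒ b_1 = 7 − 6 − 0 = 1. So H_1 ≅ Z.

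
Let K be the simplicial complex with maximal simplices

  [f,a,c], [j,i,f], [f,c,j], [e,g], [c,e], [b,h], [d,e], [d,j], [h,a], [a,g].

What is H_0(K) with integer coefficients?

H_0 ≅ Z.

Order the vertices as a < b < c < d < e < f < g < h < i < j. Listing each simplex with vertices in this order, K has dimension 2 with simplices:

  0-simplices (10): a, b, c, d, e, f, g, h, i, j
  1-simplices (14): ac, af, ag, ah, bh, ce, cf, cj, de, dj, eg, fi, fj, ij
  2-simplices (3): acf, cfj, fij

giving chain groups C_0 ≅ Z^10, C_1 ≅ Z^14, C_2 ≅ Z^3.

The boundary map ∂_1: C_1 → C_0 is given by ∂[p,q] = [q] − [p].
The resulting 10×14 matrix has rank 9, and its Smith normal form has invariant factors (1,1,1,1,1,1,1,1,1).

The boundary map ∂_2: C_2 → C_1 maps a triangle to the signed sum of its edges. For instance
  ∂fij = ij − fj + fi,
  ∂cfj = fj − cj + cf.
This gives a 14×3 integer matrix of rank 3; reducing to Smith normal form yields diagonal entries (1,1,1).

Reading off H_k = ker ∂_k / im ∂_{k+1}:

  H_0: rank C_0 − rank ∂_1 = 10 − 9 = 1, and the invariant factors of ∂_1 are all 1, so H_0 = Z.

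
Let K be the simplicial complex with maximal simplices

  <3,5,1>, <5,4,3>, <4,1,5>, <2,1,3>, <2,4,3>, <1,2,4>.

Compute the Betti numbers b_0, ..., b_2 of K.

We work with the vertex ordering 1 < 2 < 3 < 4 < 5. The simplices of K, each written with vertices in increasing order, are:

  0-simplices (5): [1], [2], [3], [4], [5]
  1-simplices (9): [1,2], [1,3], [1,4], [1,5], [2,3], [2,4], [3,4], [3,5], [4,5]
  2-simplices (6): [1,2,3], [1,2,4], [1,3,5], [1,4,5], [2,3,4], [3,4,5]

giving chain groups C_0 ≅ Z^5, C_1 ≅ Z^9, C_2 ≅ Z^6.

∂_1: C_1 → C_0 maps an edge to its endpoints' difference, ∂[p,q] = q − p. For instance
  ∂[3,5] = [5] − [3].
As a 5×9 matrix over Z this has rank 4, with invariant factors (1,1,1,1).

∂_2: C_2 → C_1 acts by ∂[p,q,r] = [q,r] − [p,r] + [p,q]. For instance
  ∂[2,3,4] = [3,4] − [2,4] + [2,3],
  ∂[1,4,5] = [4,5] − [1,5] + [1,4].
As a 9×6 matrix over Z this has rank 5, with invariant factors (1,1,1,1,1).

Reading off H_k = ker ∂_k / im ∂_{k+1}:

  H_0: rank C_0 − rank ∂_1 = 5 − 4 = 1, and the invariant factors of ∂_1 are all 1, so H_0 = Z.
  H_1: rank ker ∂_1 − rank ∂_2 = (9 − 4) − 5 = 0, and the invariant factors of ∂_2 are all 1, so H_1 = 0.
  H_2: rank ker ∂_2 − rank ∂_3 = (6 − 5) − 0 = 1, and there is no ∂_3, so H_2 = Z.

As a check, the Euler characteristic is 5 − 9 + 6 = 2, which agrees with 1 − 0 + 1 = 2.
(K is a triangulation of the 2-sphere S^2.)

Hence the Betti numbers are b_0 = 1, b_1 = 0, b_2 = 1.

b_0 = 1, b_1 = 0, b_2 = 1.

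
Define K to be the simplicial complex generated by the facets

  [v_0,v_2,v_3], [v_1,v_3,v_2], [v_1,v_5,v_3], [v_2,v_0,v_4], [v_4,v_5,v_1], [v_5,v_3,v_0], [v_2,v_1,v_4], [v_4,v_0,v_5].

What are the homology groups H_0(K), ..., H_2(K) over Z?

Order the vertices as v_0 < v_1 < v_2 < v_3 < v_4 < v_5. Listing each simplex with vertices in this order, K has dimension 2 with simplices:

  0-simplices (6): [v_0], [v_1], [v_2], [v_3], [v_4], [v_5]
  1-simplices (12): [v_0,v_2], [v_0,v_3], [v_0,v_4], [v_0,v_5], [v_1,v_2], [v_1,v_3], [v_1,v_4], [v_1,v_5], [v_2,v_3], [v_2,v_4], [v_3,v_5], [v_4,v_5]
  2-simplices (8): [v_0,v_2,v_3], [v_0,v_2,v_4], [v_0,v_3,v_5], [v_0,v_4,v_5], [v_1,v_2,v_3], [v_1,v_2,v_4], [v_1,v_3,v_5], [v_1,v_4,v_5]

so the chain groups are C_0 ≅ Z^6, C_1 ≅ Z^12, C_2 ≅ Z^8.

∂_1: C_1 → C_0 is given by ∂[p,q] = [q] − [p].
As a 6×12 matrix over Z this has rank 5, with invariant factors (1,1,1,1,1).

Boundary ∂_2: C_2 → C_1 acts by ∂[p,q,r] = [q,r] − [p,r] + [p,q]. For instance
  ∂[v_1,v_4,v_5] = [v_4,v_5] − [v_1,v_5] + [v_1,v_4],
  ∂[v_0,v_2,v_3] = [v_2,v_3] − [v_0,v_3] + [v_0,v_2].
This gives a 12×8 integer matrix of rank 7; reducing to Smith normal form yields diagonal entries (1,1,1,1,1,1,1).

Now H_k = ker ∂_k / im ∂_{k+1}, so:

  H_0: rank C_0 − rank ∂_1 = 6 − 5 = 1, and the invariant factors of ∂_1 are all 1, so H_0 = Z.
  H_1: rank ker ∂_1 − rank ∂_2 = (12 − 5) − 7 = 0, and the invariant factors of ∂_2 are all 1, so H_1 = 0.
  H_2: rank ker ∂_2 − rank ∂_3 = (8 − 7) − 0 = 1, and there is no ∂_3, so H_2 = Z.

H_0 ≅ Z,  H_1 = 0,  H_2 ≅ Z.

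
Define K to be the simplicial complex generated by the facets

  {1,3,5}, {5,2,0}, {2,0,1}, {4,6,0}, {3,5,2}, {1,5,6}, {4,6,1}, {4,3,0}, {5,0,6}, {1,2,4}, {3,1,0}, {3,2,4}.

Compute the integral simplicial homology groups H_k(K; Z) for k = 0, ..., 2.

H_0 = Z,  H_1 = Z/2Z,  H_2 = 0.

Take the total order 0 < 1 < 2 < 3 < 4 < 5 < 6 on the vertex set. Then K (dimension 2) consists of the simplices:

  0-simplices (7): [0], [1], [2], [3], [4], [5], [6]
  1-simplices (18): [0,1], [0,2], [0,3], [0,4], [0,5], [0,6], [1,2], [1,3], [1,4], [1,5], [1,6], [2,3], [2,4], [2,5], [3,4], [3,5], [4,6], [5,6]
  2-simplices (12): [0,1,2], [0,1,3], [0,2,5], [0,3,4], [0,4,6], [0,5,6], [1,2,4], [1,3,5], [1,4,6], [1,5,6], [2,3,4], [2,3,5]

so the chain groups are C_0 ≅ Z^7, C_1 ≅ Z^18, C_2 ≅ Z^12.

The boundary map ∂_1: C_1 → C_0 maps an edge to its endpoints' difference, ∂[p,q] = q − p. For instance
  ∂[0,2] = [2] − [0].
This gives a 7×18 integer matrix of rank 6; reducing to Smith normal form yields diagonal entries (1,1,1,1,1,1).

The boundary map ∂_2: C_2 → C_1 sends each 2-simplex [p,q,r] to [q,r] − [p,r] + [p,q]. For instance
  ∂[0,1,2] = [1,2] − [0,2] + [0,1],
  ∂[0,4,6] = [4,6] − [0,6] + [0,4].
This gives a 18×12 integer matrix of rank 12; reducing to Smith normal form yields diagonal entries (1,1,1,1,1,1,1,1,1,1,1,2).

Reading off H_k = ker ∂_k / im ∂_{k+1}:

  H_0: rank C_0 − rank ∂_1 = 7 − 6 = 1, and the invariant factors of ∂_1 are all 1, so H_0 = Z.
  H_1: rank ker ∂_1 − rank ∂_2 = (18 − 6) − 12 = 0, and ∂_2 has invariant factor 2 > 1, so H_1 = Z/2Z.
  H_2: rank ker ∂_2 − rank ∂_3 = (12 − 12) − 0 = 0, and there is no ∂_3, so H_2 = 0.

(K is a triangulation of the real projective plane RP^2.)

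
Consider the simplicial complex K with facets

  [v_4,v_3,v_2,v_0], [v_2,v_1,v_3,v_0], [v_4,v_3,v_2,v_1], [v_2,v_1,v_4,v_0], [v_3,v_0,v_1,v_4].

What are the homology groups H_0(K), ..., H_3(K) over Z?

Fix the vertex order v_0 < v_1 < v_2 < v_3 < v_4 and write every simplex with vertices in increasing order. Then dim K = 3 and the simplices of K are:

  0-simplices (5): [v_0], [v_1], [v_2], [v_3], [v_4]
  1-simplices (10): [v_0,v_1], [v_0,v_2], [v_0,v_3], [v_0,v_4], [v_1,v_2], [v_1,v_3], [v_1,v_4], [v_2,v_3], [v_2,v_4], [v_3,v_4]
  2-simplices (10): [v_0,v_1,v_2], [v_0,v_1,v_3], [v_0,v_1,v_4], [v_0,v_2,v_3], [v_0,v_2,v_4], [v_0,v_3,v_4], [v_1,v_2,v_3], [v_1,v_2,v_4], [v_1,v_3,v_4], [v_2,v_3,v_4]
  3-simplices (5): [v_0,v_1,v_2,v_3], [v_0,v_1,v_2,v_4], [v_0,v_1,v_3,v_4], [v_0,v_2,v_3,v_4], [v_1,v_2,v_3,v_4]

Hence C_0 ≅ Z^5, C_1 ≅ Z^10, C_2 ≅ Z^10, C_3 ≅ Z^5.

∂_1: C_1 → C_0 sends each edge [p,q] (with p < q) to q − p.
As a 5×10 matrix over Z this has rank 4, with invariant factors (1,1,1,1).

The boundary map ∂_2: C_2 → C_1 acts by ∂[p,q,r] = [q,r] − [p,r] + [p,q]. For instance
  ∂[v_0,v_2,v_3] = [v_2,v_3] − [v_0,v_3] + [v_0,v_2],
  ∂[v_1,v_2,v_3] = [v_2,v_3] − [v_1,v_3] + [v_1,v_2].
The 10×10 boundary matrix has rank 6 and Smith normal form diag(1,1,1,1,1,1).

∂_3: C_3 → C_2 sends each 3-simplex σ to the alternating sum Σ_i (−1)^i (σ with its i-th vertex removed). For instance
  ∂[v_1,v_2,v_3,v_4] = [v_2,v_3,v_4] − [v_1,v_3,v_4] + [v_1,v_2,v_4] − [v_1,v_2,v_3],
  ∂[v_0,v_2,v_3,v_4] = [v_2,v_3,v_4] − [v_0,v_3,v_4] + [v_0,v_2,v_4] − [v_0,v_2,v_3].
This gives a 10×5 integer matrix of rank 4; reducing to Smith normal form yields diagonal entries (1,1,1,1).

Reading off H_k = ker ∂_k / im ∂_{k+1}:

  H_0: rank C_0 − rank ∂_1 = 5 − 4 = 1, and the invariant factors of ∂_1 are all 1, so H_0 ≅ Z.
  H_1: rank ker ∂_1 − rank ∂_2 = (10 − 4) − 6 = 0, and the invariant factors of ∂_2 are all 1, so H_1 ≅ 0.
  H_2: rank ker ∂_2 − rank ∂_3 = (10 − 6) − 4 = 0, and the invariant factors of ∂_3 are all 1, so H_2 ≅ 0.
  H_3: rank ker ∂_3 − rank ∂_4 = (5 − 4) − 0 = 1, and there is no ∂_4, so H_3 ≅ Z.

H_0 = Z,  H_1 = 0,  H_2 = 0,  H_3 = Z.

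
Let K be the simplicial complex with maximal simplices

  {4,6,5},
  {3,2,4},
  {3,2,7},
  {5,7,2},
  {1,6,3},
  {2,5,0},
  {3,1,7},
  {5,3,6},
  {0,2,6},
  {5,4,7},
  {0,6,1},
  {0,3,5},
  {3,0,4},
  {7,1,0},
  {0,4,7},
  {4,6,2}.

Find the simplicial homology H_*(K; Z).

Take the total order 0 < 1 < 2 < 3 < 4 < 5 < 6 < 7 on the vertex set. Then K (dimension 2) consists of the simplices:

  0-simplices (8): [0], [1], [2], [3], [4], [5], [6], [7]
  1-simplices (24): (24 of them)
  2-simplices (16): [0,1,6], [0,1,7], [0,2,5], [0,2,6], [0,3,4], [0,3,5], [0,4,7], [1,3,6], [1,3,7], [2,3,4], [2,3,7], [2,4,6], [2,5,7], [3,5,6], [4,5,6], [4,5,7]

giving chain groups C_0 ≅ Z^8, C_1 ≅ Z^24, C_2 ≅ Z^16.

∂_1: C_1 → C_0 is given by ∂[p,q] = [q] − [p]. For instance
  ∂[3,4] = [4] − [3].
This gives a 8×24 integer matrix of rank 7; reducing to Smith normal form yields diagonal entries (1,1,1,1,1,1,1).

Boundary ∂_2: C_2 → C_1 sends each 2-simplex [p,q,r] to [q,r] − [p,r] + [p,q]. For instance
  ∂[0,1,7] = [1,7] − [0,7] + [0,1],
  ∂[1,3,7] = [3,7] − [1,7] + [1,3].
The resulting 24×16 matrix has rank 15, and its Smith normal form has invariant factors (1,1,1,1,1,1,1,1,1,1,1,1,1,1,1).

Now H_k = ker ∂_k / im ∂_{k+1}, so:

  H_0: rank C_0 − rank ∂_1 = 8 − 7 = 1, and the invariant factors of ∂_1 are all 1, so H_0 ≅ Z.
  H_1: rank ker ∂_1 − rank ∂_2 = (24 − 7) − 15 = 2, and the invariant factors of ∂_2 are all 1, so H_1 ≅ Z^2.
  H_2: rank ker ∂_2 − rank ∂_3 = (16 − 15) − 0 = 1, and there is no ∂_3, so H_2 ≅ Z.

As a check, the Euler characteristic is 8 − 24 + 16 = 0, which agrees with 1 − 2 + 1 = 0.

H_0 ≅ Z,  H_1 ≅ Z^2,  H_2 ≅ Z.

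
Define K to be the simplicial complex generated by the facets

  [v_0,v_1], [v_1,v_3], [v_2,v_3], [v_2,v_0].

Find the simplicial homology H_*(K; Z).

H_0 ≅ Z,  H_1 ≅ Z.

We work with the vertex ordering v_0 < v_1 < v_2 < v_3. The simplices of K, each written with vertices in increasing order, are:

  0-simplices (4): [v_0], [v_1], [v_2], [v_3]
  1-simplices (4): [v_0,v_1], [v_0,v_2], [v_1,v_3], [v_2,v_3]

giving chain groups C_0 ≅ Z^4, C_1 ≅ Z^4.

∂_1: C_1 → C_0 sends each edge [p,q] (with p < q) to q − p.
This gives a 4×4 integer matrix of rank 3; reducing to Smith normal form yields diagonal entries (1,1,1).

Reading off H_k = ker ∂_k / im ∂_{k+1}:

  H_0: rank C_0 − rank ∂_1 = 4 − 3 = 1, and the invariant factors of ∂_1 are all 1, so H_0 = Z.
  H_1: rank ker ∂_1 − rank ∂_2 = (4 − 3) − 0 = 1, and there is no ∂_2, so H_1 = Z.

As a check, the Euler characteristic is 4 − 4 = 0, which agrees with 1 − 1 = 0.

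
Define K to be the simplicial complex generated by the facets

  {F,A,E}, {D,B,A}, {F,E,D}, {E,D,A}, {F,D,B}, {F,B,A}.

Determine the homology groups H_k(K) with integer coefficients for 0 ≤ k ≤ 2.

H_0 = Z,  H_1 = 0,  H_2 = Z.

We work with the vertex ordering A < B < D < E < F. The simplices of K, each written with vertices in increasing order, are:

  0-simplices (5): A, B, D, E, F
  1-simplices (9): AB, AD, AE, AF, BD, BF, DE, DF, EF
  2-simplices (6): ABD, ABF, ADE, AEF, BDF, DEF

giving chain groups C_0 ≅ Z^5, C_1 ≅ Z^9, C_2 ≅ Z^6.

Boundary ∂_1: C_1 → C_0 maps an edge to its endpoints' difference, ∂[p,q] = q − p. For instance
  ∂DE = E − D.
The resulting 5×9 matrix has rank 4, and its Smith normal form has invariant factors (1,1,1,1).

Boundary ∂_2: C_2 → C_1 sends each 2-simplex [p,q,r] to [q,r] − [p,r] + [p,q]. For instance
  ∂ABD = BD − AD + AB,
  ∂DEF = EF − DF + DE.
The resulting 9×6 matrix has rank 5, and its Smith normal form has invariant factors (1,1,1,1,1).

Computing H_k = (kernel of ∂_k) / (image of ∂_{k+1}):

  H_0: rank C_0 − rank ∂_1 = 5 − 4 = 1, and the invariant factors of ∂_1 are all 1, so H_0 = Z.
  H_1: rank ker ∂_1 − rank ∂_2 = (9 − 4) − 5 = 0, and the invariant factors of ∂_2 are all 1, so H_1 = 0.
  H_2: rank ker ∂_2 − rank ∂_3 = (6 − 5) − 0 = 1, and there is no ∂_3, so H_2 = Z.

As a check, the Euler characteristic is 5 − 9 + 6 = 2, which agrees with 1 − 0 + 1 = 2.
(K is a triangulation of the 2-sphere S^2.)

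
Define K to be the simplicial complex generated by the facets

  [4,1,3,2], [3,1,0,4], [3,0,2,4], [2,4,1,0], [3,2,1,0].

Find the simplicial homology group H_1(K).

We work with the vertex ordering 0 < 1 < 2 < 3 < 4. The simplices of K, each written with vertices in increasing order, are:

  0-simplices (5): [0], [1], [2], [3], [4]
  1-simplices (10): [0,1], [0,2], [0,3], [0,4], [1,2], [1,3], [1,4], [2,3], [2,4], [3,4]
  2-simplices (10): [0,1,2], [0,1,3], [0,1,4], [0,2,3], [0,2,4], [0,3,4], [1,2,3], [1,2,4], [1,3,4], [2,3,4]
  3-simplices (5): [0,1,2,3], [0,1,2,4], [0,1,3,4], [0,2,3,4], [1,2,3,4]

so the chain groups are C_0 ≅ Z^5, C_1 ≅ Z^10, C_2 ≅ Z^10, C_3 ≅ Z^5.

The boundary map ∂_1: C_1 → C_0 is given by ∂[p,q] = [q] − [p].
The resulting 5×10 matrix has rank 4, and its Smith normal form has invariant factors (1,1,1,1).

∂_2: C_2 → C_1 acts by ∂[p,q,r] = [q,r] − [p,r] + [p,q]. For instance
  ∂[1,3,4] = [3,4] − [1,4] + [1,3],
  ∂[0,3,4] = [3,4] − [0,4] + [0,3].
This gives a 10×10 integer matrix of rank 6; reducing to Smith normal form yields diagonal entries (1,1,1,1,1,1).

∂_3: C_3 → C_2 sends each 3-simplex σ to the alternating sum Σ_i (−1)^i (σ with its i-th vertex removed). For instance
  ∂[0,2,3,4] = [2,3,4] − [0,3,4] + [0,2,4] − [0,2,3],
  ∂[0,1,3,4] = [1,3,4] − [0,3,4] + [0,1,4] − [0,1,3].
The resulting 10×5 matrix has rank 4, and its Smith normal form has invariant factors (1,1,1,1).

Now H_k = ker ∂_k / im ∂_{k+1}, so:

  H_1: rank ker ∂_1 − rank ∂_2 = (10 − 4) − 6 = 0, and the invariant factors of ∂_2 are all 1, so H_1 = 0.

H_1 ≅ 0.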